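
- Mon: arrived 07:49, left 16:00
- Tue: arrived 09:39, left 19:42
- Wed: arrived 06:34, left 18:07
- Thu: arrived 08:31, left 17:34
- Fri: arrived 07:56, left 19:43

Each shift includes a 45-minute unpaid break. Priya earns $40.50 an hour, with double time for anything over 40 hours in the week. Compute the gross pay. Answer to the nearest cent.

Mon: 07:49–16:00 = 8 h 11 min; less 45 min break → 7 h 26 min
Tue: 09:39–19:42 = 10 h 3 min; less 45 min break → 9 h 18 min
Wed: 06:34–18:07 = 11 h 33 min; less 45 min break → 10 h 48 min
Thu: 08:31–17:34 = 9 h 3 min; less 45 min break → 8 h 18 min
Fri: 07:56–19:43 = 11 h 47 min; less 45 min break → 11 h 2 min
Total worked: 46 h 52 min = 2812 min.
Regular 40 h 0 min = 2400 min at $40.50/h; overtime 6 h 52 min = 412 min at $81.00/h.
Pay = (2400 × $40.50 + 412 × $81.00) ÷ 60 = $2176.20.

$2176.20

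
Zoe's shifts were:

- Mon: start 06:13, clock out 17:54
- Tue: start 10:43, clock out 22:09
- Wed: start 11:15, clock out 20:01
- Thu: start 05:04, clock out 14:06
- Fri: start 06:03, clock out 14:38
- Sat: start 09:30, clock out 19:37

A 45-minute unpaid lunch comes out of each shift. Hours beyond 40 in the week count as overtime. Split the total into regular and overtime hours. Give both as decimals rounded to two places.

Mon: 06:13–17:54 = 11 h 41 min; less 45 min break → 10 h 56 min
Tue: 10:43–22:09 = 11 h 26 min; less 45 min break → 10 h 41 min
Wed: 11:15–20:01 = 8 h 46 min; less 45 min break → 8 h 1 min
Thu: 05:04–14:06 = 9 h 2 min; less 45 min break → 8 h 17 min
Fri: 06:03–14:38 = 8 h 35 min; less 45 min break → 7 h 50 min
Sat: 09:30–19:37 = 10 h 7 min; less 45 min break → 9 h 22 min
Total worked: 55 h 7 min = 55.12 h.
Threshold 40 h → overtime 15 h 7 min, regular 40 h 0 min.

Regular 40.00 hours, overtime 15.12 hours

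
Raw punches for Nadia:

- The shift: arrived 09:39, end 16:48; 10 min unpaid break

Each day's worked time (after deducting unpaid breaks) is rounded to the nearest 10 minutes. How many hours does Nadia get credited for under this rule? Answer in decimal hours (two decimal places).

The shift: 09:39–16:48 = 7 h 9 min − 10 min = 6 h 59 min → rounds to 7 h 0 min

7.00 hours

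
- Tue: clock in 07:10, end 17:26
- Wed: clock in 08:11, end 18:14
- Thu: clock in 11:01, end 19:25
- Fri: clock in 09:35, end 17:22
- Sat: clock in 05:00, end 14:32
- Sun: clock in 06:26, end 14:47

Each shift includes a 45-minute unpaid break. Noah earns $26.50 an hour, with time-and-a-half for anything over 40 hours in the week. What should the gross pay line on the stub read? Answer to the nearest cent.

$1452.86

Tue: 07:10–17:26 = 10 h 16 min; less 45 min break → 9 h 31 min
Wed: 08:11–18:14 = 10 h 3 min; less 45 min break → 9 h 18 min
Thu: 11:01–19:25 = 8 h 24 min; less 45 min break → 7 h 39 min
Fri: 09:35–17:22 = 7 h 47 min; less 45 min break → 7 h 2 min
Sat: 05:00–14:32 = 9 h 32 min; less 45 min break → 8 h 47 min
Sun: 06:26–14:47 = 8 h 21 min; less 45 min break → 7 h 36 min
Total worked: 49 h 53 min = 2993 min.
Regular 40 h 0 min = 2400 min at $26.50/h; overtime 9 h 53 min = 593 min at $39.75/h.
Pay = (2400 × $26.50 + 593 × $39.75) ÷ 60 = $1452.86.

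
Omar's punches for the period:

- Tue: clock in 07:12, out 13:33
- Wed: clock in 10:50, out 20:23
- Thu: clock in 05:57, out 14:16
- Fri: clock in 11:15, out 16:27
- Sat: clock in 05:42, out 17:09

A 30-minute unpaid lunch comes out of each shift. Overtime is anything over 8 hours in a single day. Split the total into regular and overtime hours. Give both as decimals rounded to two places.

Regular 34.37 hours, overtime 4.00 hours

Tue: 07:12–13:33 = 6 h 21 min; less 30 min break → 5 h 51 min
Wed: 10:50–20:23 = 9 h 33 min; less 30 min break → 9 h 3 min
Thu: 05:57–14:16 = 8 h 19 min; less 30 min break → 7 h 49 min
Fri: 11:15–16:27 = 5 h 12 min; less 30 min break → 4 h 42 min
Sat: 05:42–17:09 = 11 h 27 min; less 30 min break → 10 h 57 min
Tue reg 5 h 51 min / OT 0 h 0 min; Wed reg 8 h 0 min / OT 1 h 3 min; Thu reg 7 h 49 min / OT 0 h 0 min; Fri reg 4 h 42 min / OT 0 h 0 min; Sat reg 8 h 0 min / OT 2 h 57 min.
Totals: regular 34 h 22 min, overtime 4 h 0 min.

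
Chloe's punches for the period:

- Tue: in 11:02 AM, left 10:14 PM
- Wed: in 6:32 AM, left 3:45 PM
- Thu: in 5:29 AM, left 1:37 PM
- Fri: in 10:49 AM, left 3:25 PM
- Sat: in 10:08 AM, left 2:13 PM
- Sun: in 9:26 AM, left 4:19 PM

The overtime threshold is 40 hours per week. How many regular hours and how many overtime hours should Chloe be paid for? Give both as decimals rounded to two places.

Tue: 11:02 AM–10:14 PM = 11 h 12 min
Wed: 6:32 AM–3:45 PM = 9 h 13 min
Thu: 5:29 AM–1:37 PM = 8 h 8 min
Fri: 10:49 AM–3:25 PM = 4 h 36 min
Sat: 10:08 AM–2:13 PM = 4 h 5 min
Sun: 9:26 AM–4:19 PM = 6 h 53 min
Total worked: 44 h 7 min = 44.12 h.
Threshold 40 h → overtime 4 h 7 min, regular 40 h 0 min.

Regular 40.00 hours, overtime 4.12 hours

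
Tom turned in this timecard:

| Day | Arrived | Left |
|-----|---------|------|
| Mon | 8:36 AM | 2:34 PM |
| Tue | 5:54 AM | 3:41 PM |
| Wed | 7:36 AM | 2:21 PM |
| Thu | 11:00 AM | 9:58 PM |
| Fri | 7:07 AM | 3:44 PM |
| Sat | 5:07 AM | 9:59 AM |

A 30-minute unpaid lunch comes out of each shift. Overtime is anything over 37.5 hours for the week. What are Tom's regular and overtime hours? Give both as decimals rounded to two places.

Mon: 8:36 AM–2:34 PM = 5 h 58 min; less 30 min break → 5 h 28 min
Tue: 5:54 AM–3:41 PM = 9 h 47 min; less 30 min break → 9 h 17 min
Wed: 7:36 AM–2:21 PM = 6 h 45 min; less 30 min break → 6 h 15 min
Thu: 11:00 AM–9:58 PM = 10 h 58 min; less 30 min break → 10 h 28 min
Fri: 7:07 AM–3:44 PM = 8 h 37 min; less 30 min break → 8 h 7 min
Sat: 5:07 AM–9:59 AM = 4 h 52 min; less 30 min break → 4 h 22 min
Total worked: 43 h 57 min = 43.95 h.
Threshold 37.5 h → overtime 6 h 27 min, regular 37 h 30 min.

Regular 37.50 hours, overtime 6.45 hours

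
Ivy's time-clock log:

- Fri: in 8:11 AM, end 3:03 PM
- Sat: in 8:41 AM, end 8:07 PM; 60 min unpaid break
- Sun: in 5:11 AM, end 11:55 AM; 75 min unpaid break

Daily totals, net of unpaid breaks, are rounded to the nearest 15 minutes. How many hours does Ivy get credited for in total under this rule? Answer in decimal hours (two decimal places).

Fri: 8:11 AM–3:03 PM = 6 h 52 min → rounds to 6 h 45 min
Sat: 8:41 AM–8:07 PM = 11 h 26 min − 60 min = 10 h 26 min → rounds to 10 h 30 min
Sun: 5:11 AM–11:55 AM = 6 h 44 min − 75 min = 5 h 29 min → rounds to 5 h 30 min
Total credited: 22 h 45 min.

22.75 hours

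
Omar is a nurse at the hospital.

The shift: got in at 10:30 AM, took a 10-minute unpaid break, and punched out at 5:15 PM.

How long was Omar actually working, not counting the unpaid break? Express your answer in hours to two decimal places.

The shift: 10:30 AM–5:15 PM = 6 h 45 min; less 10 min break → 6 h 35 min

6.58 hours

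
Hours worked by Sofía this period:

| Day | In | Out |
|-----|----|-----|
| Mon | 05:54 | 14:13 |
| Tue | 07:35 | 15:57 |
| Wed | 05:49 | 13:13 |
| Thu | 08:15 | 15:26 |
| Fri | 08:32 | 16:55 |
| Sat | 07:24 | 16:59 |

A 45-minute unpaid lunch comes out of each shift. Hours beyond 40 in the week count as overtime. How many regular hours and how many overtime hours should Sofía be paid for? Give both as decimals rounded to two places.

Mon: 05:54–14:13 = 8 h 19 min; less 45 min break → 7 h 34 min
Tue: 07:35–15:57 = 8 h 22 min; less 45 min break → 7 h 37 min
Wed: 05:49–13:13 = 7 h 24 min; less 45 min break → 6 h 39 min
Thu: 08:15–15:26 = 7 h 11 min; less 45 min break → 6 h 26 min
Fri: 08:32–16:55 = 8 h 23 min; less 45 min break → 7 h 38 min
Sat: 07:24–16:59 = 9 h 35 min; less 45 min break → 8 h 50 min
Total worked: 44 h 44 min = 44.73 h.
Threshold 40 h → overtime 4 h 44 min, regular 40 h 0 min.

Regular 40.00 hours, overtime 4.73 hours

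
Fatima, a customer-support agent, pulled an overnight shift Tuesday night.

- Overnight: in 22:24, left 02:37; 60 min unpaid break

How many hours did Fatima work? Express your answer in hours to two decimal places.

Overnight: 22:24 → midnight = 1 h 36 min; midnight → 02:37 = 2 h 37 min; span 4 h 13 min; less 60 min break → 3 h 13 min

3.22 hours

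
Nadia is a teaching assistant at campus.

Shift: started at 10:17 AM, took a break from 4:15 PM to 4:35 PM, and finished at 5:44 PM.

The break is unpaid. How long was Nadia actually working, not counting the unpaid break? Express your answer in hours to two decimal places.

7.12 hours

Shift: 10:17 AM–5:44 PM = 7 h 27 min; less 20 min break → 7 h 7 min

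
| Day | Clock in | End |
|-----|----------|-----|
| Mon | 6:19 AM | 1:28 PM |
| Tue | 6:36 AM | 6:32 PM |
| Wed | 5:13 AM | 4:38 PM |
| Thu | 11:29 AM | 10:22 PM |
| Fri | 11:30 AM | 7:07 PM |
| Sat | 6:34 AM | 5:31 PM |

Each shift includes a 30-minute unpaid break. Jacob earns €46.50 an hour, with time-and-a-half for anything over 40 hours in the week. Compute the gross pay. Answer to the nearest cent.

Mon: 6:19 AM–1:28 PM = 7 h 9 min; less 30 min break → 6 h 39 min
Tue: 6:36 AM–6:32 PM = 11 h 56 min; less 30 min break → 11 h 26 min
Wed: 5:13 AM–4:38 PM = 11 h 25 min; less 30 min break → 10 h 55 min
Thu: 11:29 AM–10:22 PM = 10 h 53 min; less 30 min break → 10 h 23 min
Fri: 11:30 AM–7:07 PM = 7 h 37 min; less 30 min break → 7 h 7 min
Sat: 6:34 AM–5:31 PM = 10 h 57 min; less 30 min break → 10 h 27 min
Total worked: 56 h 57 min = 3417 min.
Regular 40 h 0 min = 2400 min at €46.50/h; overtime 16 h 57 min = 1017 min at €69.75/h.
Pay = (2400 × €46.50 + 1017 × €69.75) ÷ 60 = €3042.26.

€3042.26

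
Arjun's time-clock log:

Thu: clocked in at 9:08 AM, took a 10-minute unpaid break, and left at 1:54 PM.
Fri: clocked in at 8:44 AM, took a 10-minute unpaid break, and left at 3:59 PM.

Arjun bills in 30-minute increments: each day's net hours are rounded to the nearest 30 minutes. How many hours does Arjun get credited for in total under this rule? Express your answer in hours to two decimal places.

11.50 hours

Thu: 9:08 AM–1:54 PM = 4 h 46 min − 10 min = 4 h 36 min → rounds to 4 h 30 min
Fri: 8:44 AM–3:59 PM = 7 h 15 min − 10 min = 7 h 5 min → rounds to 7 h 0 min
Total credited: 11 h 30 min.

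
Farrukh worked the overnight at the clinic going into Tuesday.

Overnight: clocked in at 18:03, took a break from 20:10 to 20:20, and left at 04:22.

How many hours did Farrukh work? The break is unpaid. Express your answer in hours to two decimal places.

Overnight: 18:03 → midnight = 5 h 57 min; midnight → 04:22 = 4 h 22 min; span 10 h 19 min; less 10 min break → 10 h 9 min

10.15 hours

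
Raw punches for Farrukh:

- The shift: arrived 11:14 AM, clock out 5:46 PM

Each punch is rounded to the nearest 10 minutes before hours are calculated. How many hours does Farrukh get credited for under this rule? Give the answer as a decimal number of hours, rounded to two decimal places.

6.67 hours

The shift: in 11:14 AM→11:10 AM, out 5:46 PM→5:50 PM; 6 h 40 min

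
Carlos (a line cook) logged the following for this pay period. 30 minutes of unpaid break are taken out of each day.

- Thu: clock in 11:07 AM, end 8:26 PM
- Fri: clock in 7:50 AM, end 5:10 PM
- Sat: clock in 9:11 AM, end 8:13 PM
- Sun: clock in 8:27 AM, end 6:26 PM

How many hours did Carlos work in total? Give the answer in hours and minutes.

Thu: 11:07 AM–8:26 PM = 9 h 19 min; less 30 min break → 8 h 49 min
Fri: 7:50 AM–5:10 PM = 9 h 20 min; less 30 min break → 8 h 50 min
Sat: 9:11 AM–8:13 PM = 11 h 2 min; less 30 min break → 10 h 32 min
Sun: 8:27 AM–6:26 PM = 9 h 59 min; less 30 min break → 9 h 29 min
Total: 8 h 49 min + 8 h 50 min + 10 h 32 min + 9 h 29 min = 37 h 40 min.

37 h 40 min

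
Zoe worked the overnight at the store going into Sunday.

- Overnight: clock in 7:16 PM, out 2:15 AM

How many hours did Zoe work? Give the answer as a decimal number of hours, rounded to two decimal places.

Overnight: 7:16 PM → midnight = 4 h 44 min; midnight → 2:15 AM = 2 h 15 min; span 6 h 59 min

6.98 hours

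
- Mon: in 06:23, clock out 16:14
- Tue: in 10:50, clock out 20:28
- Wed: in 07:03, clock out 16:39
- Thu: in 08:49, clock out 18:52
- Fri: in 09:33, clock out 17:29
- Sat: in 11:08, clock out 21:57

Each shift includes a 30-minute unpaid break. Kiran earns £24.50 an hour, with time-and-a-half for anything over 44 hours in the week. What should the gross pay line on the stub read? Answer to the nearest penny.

£1477.96

Mon: 06:23–16:14 = 9 h 51 min; less 30 min break → 9 h 21 min
Tue: 10:50–20:28 = 9 h 38 min; less 30 min break → 9 h 8 min
Wed: 07:03–16:39 = 9 h 36 min; less 30 min break → 9 h 6 min
Thu: 08:49–18:52 = 10 h 3 min; less 30 min break → 9 h 33 min
Fri: 09:33–17:29 = 7 h 56 min; less 30 min break → 7 h 26 min
Sat: 11:08–21:57 = 10 h 49 min; less 30 min break → 10 h 19 min
Total worked: 54 h 53 min = 3293 min.
Regular 44 h 0 min = 2640 min at £24.50/h; overtime 10 h 53 min = 653 min at £36.75/h.
Pay = (2640 × £24.50 + 653 × £36.75) ÷ 60 = £1477.96.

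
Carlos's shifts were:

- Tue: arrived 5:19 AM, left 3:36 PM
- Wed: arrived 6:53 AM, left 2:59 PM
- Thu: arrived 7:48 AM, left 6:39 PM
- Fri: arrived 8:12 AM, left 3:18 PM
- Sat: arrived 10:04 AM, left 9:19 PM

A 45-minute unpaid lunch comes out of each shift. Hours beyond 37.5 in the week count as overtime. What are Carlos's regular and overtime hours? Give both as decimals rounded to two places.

Regular 37.50 hours, overtime 6.33 hours

Tue: 5:19 AM–3:36 PM = 10 h 17 min; less 45 min break → 9 h 32 min
Wed: 6:53 AM–2:59 PM = 8 h 6 min; less 45 min break → 7 h 21 min
Thu: 7:48 AM–6:39 PM = 10 h 51 min; less 45 min break → 10 h 6 min
Fri: 8:12 AM–3:18 PM = 7 h 6 min; less 45 min break → 6 h 21 min
Sat: 10:04 AM–9:19 PM = 11 h 15 min; less 45 min break → 10 h 30 min
Total worked: 43 h 50 min = 43.83 h.
Threshold 37.5 h → overtime 6 h 20 min, regular 37 h 30 min.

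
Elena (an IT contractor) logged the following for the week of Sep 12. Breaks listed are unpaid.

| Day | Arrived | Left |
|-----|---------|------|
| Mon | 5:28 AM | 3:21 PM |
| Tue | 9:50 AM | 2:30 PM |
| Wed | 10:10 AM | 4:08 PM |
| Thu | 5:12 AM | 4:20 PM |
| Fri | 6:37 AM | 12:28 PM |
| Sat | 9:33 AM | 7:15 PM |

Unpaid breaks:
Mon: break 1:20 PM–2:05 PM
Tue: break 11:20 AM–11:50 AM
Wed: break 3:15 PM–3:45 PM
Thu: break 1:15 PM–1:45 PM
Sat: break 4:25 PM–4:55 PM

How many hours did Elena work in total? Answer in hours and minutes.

Mon: 5:28 AM–3:21 PM = 9 h 53 min; less 45 min break → 9 h 8 min
Tue: 9:50 AM–2:30 PM = 4 h 40 min; less 30 min break → 4 h 10 min
Wed: 10:10 AM–4:08 PM = 5 h 58 min; less 30 min break → 5 h 28 min
Thu: 5:12 AM–4:20 PM = 11 h 8 min; less 30 min break → 10 h 38 min
Fri: 6:37 AM–12:28 PM = 5 h 51 min
Sat: 9:33 AM–7:15 PM = 9 h 42 min; less 30 min break → 9 h 12 min
Total: 9 h 8 min + 4 h 10 min + 5 h 28 min + 10 h 38 min + 5 h 51 min + 9 h 12 min = 44 h 27 min.

44 h 27 min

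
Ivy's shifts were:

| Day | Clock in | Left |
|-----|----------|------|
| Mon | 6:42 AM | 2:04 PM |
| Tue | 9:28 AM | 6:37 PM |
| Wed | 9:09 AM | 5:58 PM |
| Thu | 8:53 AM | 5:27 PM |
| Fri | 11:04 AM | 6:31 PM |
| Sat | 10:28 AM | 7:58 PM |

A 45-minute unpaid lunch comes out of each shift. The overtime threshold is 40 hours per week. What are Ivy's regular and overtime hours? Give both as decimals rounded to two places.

Mon: 6:42 AM–2:04 PM = 7 h 22 min; less 45 min break → 6 h 37 min
Tue: 9:28 AM–6:37 PM = 9 h 9 min; less 45 min break → 8 h 24 min
Wed: 9:09 AM–5:58 PM = 8 h 49 min; less 45 min break → 8 h 4 min
Thu: 8:53 AM–5:27 PM = 8 h 34 min; less 45 min break → 7 h 49 min
Fri: 11:04 AM–6:31 PM = 7 h 27 min; less 45 min break → 6 h 42 min
Sat: 10:28 AM–7:58 PM = 9 h 30 min; less 45 min break → 8 h 45 min
Total worked: 46 h 21 min = 46.35 h.
Threshold 40 h → overtime 6 h 21 min, regular 40 h 0 min.

Regular 40.00 hours, overtime 6.35 hours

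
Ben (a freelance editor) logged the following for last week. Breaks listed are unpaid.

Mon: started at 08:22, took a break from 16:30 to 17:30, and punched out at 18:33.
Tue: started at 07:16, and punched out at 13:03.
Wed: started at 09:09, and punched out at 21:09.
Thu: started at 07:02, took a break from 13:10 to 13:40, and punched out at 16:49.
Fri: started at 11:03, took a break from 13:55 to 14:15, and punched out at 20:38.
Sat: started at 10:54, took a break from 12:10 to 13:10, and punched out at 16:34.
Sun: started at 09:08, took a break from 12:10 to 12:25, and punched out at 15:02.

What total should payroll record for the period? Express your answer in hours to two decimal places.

Mon: 08:22–18:33 = 10 h 11 min; less 60 min break → 9 h 11 min
Tue: 07:16–13:03 = 5 h 47 min
Wed: 09:09–21:09 = 12 h 0 min
Thu: 07:02–16:49 = 9 h 47 min; less 30 min break → 9 h 17 min
Fri: 11:03–20:38 = 9 h 35 min; less 20 min break → 9 h 15 min
Sat: 10:54–16:34 = 5 h 40 min; less 60 min break → 4 h 40 min
Sun: 09:08–15:02 = 5 h 54 min; less 15 min break → 5 h 39 min
Total: 9 h 11 min + 5 h 47 min + 12 h 0 min + 9 h 17 min + 9 h 15 min + 4 h 40 min + 5 h 39 min = 55 h 49 min.

55.82 hours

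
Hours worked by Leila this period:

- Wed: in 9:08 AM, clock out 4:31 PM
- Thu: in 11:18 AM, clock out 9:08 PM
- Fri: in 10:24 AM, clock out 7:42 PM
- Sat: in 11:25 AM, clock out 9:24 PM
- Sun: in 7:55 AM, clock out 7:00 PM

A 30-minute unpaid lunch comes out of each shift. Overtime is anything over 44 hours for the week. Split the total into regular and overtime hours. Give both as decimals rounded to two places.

Wed: 9:08 AM–4:31 PM = 7 h 23 min; less 30 min break → 6 h 53 min
Thu: 11:18 AM–9:08 PM = 9 h 50 min; less 30 min break → 9 h 20 min
Fri: 10:24 AM–7:42 PM = 9 h 18 min; less 30 min break → 8 h 48 min
Sat: 11:25 AM–9:24 PM = 9 h 59 min; less 30 min break → 9 h 29 min
Sun: 7:55 AM–7:00 PM = 11 h 5 min; less 30 min break → 10 h 35 min
Total worked: 45 h 5 min = 45.08 h.
Threshold 44 h → overtime 1 h 5 min, regular 44 h 0 min.

Regular 44.00 hours, overtime 1.08 hours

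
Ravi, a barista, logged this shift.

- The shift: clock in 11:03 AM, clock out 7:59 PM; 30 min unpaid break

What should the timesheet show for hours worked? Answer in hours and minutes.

8 h 26 min

The shift: 11:03 AM–7:59 PM = 8 h 56 min; less 30 min break → 8 h 26 min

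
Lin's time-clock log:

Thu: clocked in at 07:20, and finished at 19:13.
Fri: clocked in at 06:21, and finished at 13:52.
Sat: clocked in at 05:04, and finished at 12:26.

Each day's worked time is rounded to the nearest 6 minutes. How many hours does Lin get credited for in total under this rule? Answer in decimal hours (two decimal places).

Thu: 07:20–19:13 = 11 h 53 min → rounds to 11 h 54 min
Fri: 06:21–13:52 = 7 h 31 min → rounds to 7 h 30 min
Sat: 05:04–12:26 = 7 h 22 min → rounds to 7 h 24 min
Total credited: 26 h 48 min.

26.80 hours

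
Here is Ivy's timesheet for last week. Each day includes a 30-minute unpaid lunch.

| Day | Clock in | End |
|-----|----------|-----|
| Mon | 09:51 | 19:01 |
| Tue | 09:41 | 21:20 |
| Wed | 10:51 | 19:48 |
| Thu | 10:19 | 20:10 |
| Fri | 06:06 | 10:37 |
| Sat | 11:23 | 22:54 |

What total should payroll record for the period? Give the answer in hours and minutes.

52 h 39 min

Mon: 09:51–19:01 = 9 h 10 min; less 30 min break → 8 h 40 min
Tue: 09:41–21:20 = 11 h 39 min; less 30 min break → 11 h 9 min
Wed: 10:51–19:48 = 8 h 57 min; less 30 min break → 8 h 27 min
Thu: 10:19–20:10 = 9 h 51 min; less 30 min break → 9 h 21 min
Fri: 06:06–10:37 = 4 h 31 min; less 30 min break → 4 h 1 min
Sat: 11:23–22:54 = 11 h 31 min; less 30 min break → 11 h 1 min
Total: 8 h 40 min + 11 h 9 min + 8 h 27 min + 9 h 21 min + 4 h 1 min + 11 h 1 min = 52 h 39 min.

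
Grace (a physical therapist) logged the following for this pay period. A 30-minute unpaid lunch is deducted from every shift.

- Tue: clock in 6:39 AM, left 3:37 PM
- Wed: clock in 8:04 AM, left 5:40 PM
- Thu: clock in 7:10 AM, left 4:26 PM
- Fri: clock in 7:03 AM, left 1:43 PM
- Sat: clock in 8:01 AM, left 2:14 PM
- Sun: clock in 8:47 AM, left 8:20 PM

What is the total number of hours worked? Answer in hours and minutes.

49 h 16 min

Tue: 6:39 AM–3:37 PM = 8 h 58 min; less 30 min break → 8 h 28 min
Wed: 8:04 AM–5:40 PM = 9 h 36 min; less 30 min break → 9 h 6 min
Thu: 7:10 AM–4:26 PM = 9 h 16 min; less 30 min break → 8 h 46 min
Fri: 7:03 AM–1:43 PM = 6 h 40 min; less 30 min break → 6 h 10 min
Sat: 8:01 AM–2:14 PM = 6 h 13 min; less 30 min break → 5 h 43 min
Sun: 8:47 AM–8:20 PM = 11 h 33 min; less 30 min break → 11 h 3 min
Total: 8 h 28 min + 9 h 6 min + 8 h 46 min + 6 h 10 min + 5 h 43 min + 11 h 3 min = 49 h 16 min.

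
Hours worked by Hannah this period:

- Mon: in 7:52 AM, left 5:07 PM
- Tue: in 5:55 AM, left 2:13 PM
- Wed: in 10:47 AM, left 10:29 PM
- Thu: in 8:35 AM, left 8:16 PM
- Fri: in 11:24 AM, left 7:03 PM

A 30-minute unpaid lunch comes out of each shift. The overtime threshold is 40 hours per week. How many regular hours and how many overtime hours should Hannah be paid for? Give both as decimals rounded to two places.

Mon: 7:52 AM–5:07 PM = 9 h 15 min; less 30 min break → 8 h 45 min
Tue: 5:55 AM–2:13 PM = 8 h 18 min; less 30 min break → 7 h 48 min
Wed: 10:47 AM–10:29 PM = 11 h 42 min; less 30 min break → 11 h 12 min
Thu: 8:35 AM–8:16 PM = 11 h 41 min; less 30 min break → 11 h 11 min
Fri: 11:24 AM–7:03 PM = 7 h 39 min; less 30 min break → 7 h 9 min
Total worked: 46 h 5 min = 46.08 h.
Threshold 40 h → overtime 6 h 5 min, regular 40 h 0 min.

Regular 40.00 hours, overtime 6.08 hours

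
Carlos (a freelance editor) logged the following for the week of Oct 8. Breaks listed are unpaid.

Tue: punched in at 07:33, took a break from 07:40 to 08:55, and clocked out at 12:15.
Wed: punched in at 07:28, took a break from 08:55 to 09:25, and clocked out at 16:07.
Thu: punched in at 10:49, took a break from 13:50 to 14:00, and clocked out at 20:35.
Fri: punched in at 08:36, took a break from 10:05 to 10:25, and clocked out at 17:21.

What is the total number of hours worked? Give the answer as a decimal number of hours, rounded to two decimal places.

29.62 hours

Tue: 07:33–12:15 = 4 h 42 min; less 75 min break → 3 h 27 min
Wed: 07:28–16:07 = 8 h 39 min; less 30 min break → 8 h 9 min
Thu: 10:49–20:35 = 9 h 46 min; less 10 min break → 9 h 36 min
Fri: 08:36–17:21 = 8 h 45 min; less 20 min break → 8 h 25 min
Total: 3 h 27 min + 8 h 9 min + 9 h 36 min + 8 h 25 min = 29 h 37 min.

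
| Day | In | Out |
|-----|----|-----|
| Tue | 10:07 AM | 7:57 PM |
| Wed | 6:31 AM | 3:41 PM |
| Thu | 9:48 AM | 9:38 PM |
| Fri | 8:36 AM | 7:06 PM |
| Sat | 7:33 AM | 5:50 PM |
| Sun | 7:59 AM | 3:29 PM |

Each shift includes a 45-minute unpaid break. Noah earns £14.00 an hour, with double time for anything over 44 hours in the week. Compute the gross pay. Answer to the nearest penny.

£913.27

Tue: 10:07 AM–7:57 PM = 9 h 50 min; less 45 min break → 9 h 5 min
Wed: 6:31 AM–3:41 PM = 9 h 10 min; less 45 min break → 8 h 25 min
Thu: 9:48 AM–9:38 PM = 11 h 50 min; less 45 min break → 11 h 5 min
Fri: 8:36 AM–7:06 PM = 10 h 30 min; less 45 min break → 9 h 45 min
Sat: 7:33 AM–5:50 PM = 10 h 17 min; less 45 min break → 9 h 32 min
Sun: 7:59 AM–3:29 PM = 7 h 30 min; less 45 min break → 6 h 45 min
Total worked: 54 h 37 min = 3277 min.
Regular 44 h 0 min = 2640 min at £14.00/h; overtime 10 h 37 min = 637 min at £28.00/h.
Pay = (2640 × £14.00 + 637 × £28.00) ÷ 60 = £913.27.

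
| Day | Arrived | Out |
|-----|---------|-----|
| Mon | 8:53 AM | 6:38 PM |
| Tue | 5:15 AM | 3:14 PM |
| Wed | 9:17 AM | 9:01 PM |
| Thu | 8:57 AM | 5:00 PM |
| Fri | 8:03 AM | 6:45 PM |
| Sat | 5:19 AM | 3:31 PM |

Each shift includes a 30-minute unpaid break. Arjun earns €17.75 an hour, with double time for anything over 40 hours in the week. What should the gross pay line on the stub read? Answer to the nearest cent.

€1328.29

Mon: 8:53 AM–6:38 PM = 9 h 45 min; less 30 min break → 9 h 15 min
Tue: 5:15 AM–3:14 PM = 9 h 59 min; less 30 min break → 9 h 29 min
Wed: 9:17 AM–9:01 PM = 11 h 44 min; less 30 min break → 11 h 14 min
Thu: 8:57 AM–5:00 PM = 8 h 3 min; less 30 min break → 7 h 33 min
Fri: 8:03 AM–6:45 PM = 10 h 42 min; less 30 min break → 10 h 12 min
Sat: 5:19 AM–3:31 PM = 10 h 12 min; less 30 min break → 9 h 42 min
Total worked: 57 h 25 min = 3445 min.
Regular 40 h 0 min = 2400 min at €17.75/h; overtime 17 h 25 min = 1045 min at €35.50/h.
Pay = (2400 × €17.75 + 1045 × €35.50) ÷ 60 = €1328.29.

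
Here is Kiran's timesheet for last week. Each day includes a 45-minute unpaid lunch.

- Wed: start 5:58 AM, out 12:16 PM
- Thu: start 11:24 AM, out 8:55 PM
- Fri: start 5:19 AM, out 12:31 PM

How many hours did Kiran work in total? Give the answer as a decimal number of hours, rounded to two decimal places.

Wed: 5:58 AM–12:16 PM = 6 h 18 min; less 45 min break → 5 h 33 min
Thu: 11:24 AM–8:55 PM = 9 h 31 min; less 45 min break → 8 h 46 min
Fri: 5:19 AM–12:31 PM = 7 h 12 min; less 45 min break → 6 h 27 min
Total: 5 h 33 min + 8 h 46 min + 6 h 27 min = 20 h 46 min.

20.77 hours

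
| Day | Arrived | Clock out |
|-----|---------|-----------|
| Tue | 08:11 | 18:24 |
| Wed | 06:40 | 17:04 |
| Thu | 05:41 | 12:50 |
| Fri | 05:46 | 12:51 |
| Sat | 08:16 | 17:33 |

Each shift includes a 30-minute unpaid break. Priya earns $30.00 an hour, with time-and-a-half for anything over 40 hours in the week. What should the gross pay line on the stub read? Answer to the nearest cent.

$1273.50

Tue: 08:11–18:24 = 10 h 13 min; less 30 min break → 9 h 43 min
Wed: 06:40–17:04 = 10 h 24 min; less 30 min break → 9 h 54 min
Thu: 05:41–12:50 = 7 h 9 min; less 30 min break → 6 h 39 min
Fri: 05:46–12:51 = 7 h 5 min; less 30 min break → 6 h 35 min
Sat: 08:16–17:33 = 9 h 17 min; less 30 min break → 8 h 47 min
Total worked: 41 h 38 min = 2498 min.
Regular 40 h 0 min = 2400 min at $30.00/h; overtime 1 h 38 min = 98 min at $45.00/h.
Pay = (2400 × $30.00 + 98 × $45.00) ÷ 60 = $1273.50.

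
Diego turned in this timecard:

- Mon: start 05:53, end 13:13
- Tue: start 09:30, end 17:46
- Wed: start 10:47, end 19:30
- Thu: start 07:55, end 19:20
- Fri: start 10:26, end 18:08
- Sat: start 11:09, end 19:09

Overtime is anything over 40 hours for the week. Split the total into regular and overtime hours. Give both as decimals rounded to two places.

Regular 40.00 hours, overtime 11.43 hours

Mon: 05:53–13:13 = 7 h 20 min
Tue: 09:30–17:46 = 8 h 16 min
Wed: 10:47–19:30 = 8 h 43 min
Thu: 07:55–19:20 = 11 h 25 min
Fri: 10:26–18:08 = 7 h 42 min
Sat: 11:09–19:09 = 8 h 0 min
Total worked: 51 h 26 min = 51.43 h.
Threshold 40 h → overtime 11 h 26 min, regular 40 h 0 min.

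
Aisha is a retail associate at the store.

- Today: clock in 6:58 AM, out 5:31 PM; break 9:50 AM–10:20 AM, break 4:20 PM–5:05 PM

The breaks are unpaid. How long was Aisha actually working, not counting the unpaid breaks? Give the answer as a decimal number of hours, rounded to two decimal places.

9.30 hours

Today: 6:58 AM–5:31 PM = 10 h 33 min; less 75 min break → 9 h 18 min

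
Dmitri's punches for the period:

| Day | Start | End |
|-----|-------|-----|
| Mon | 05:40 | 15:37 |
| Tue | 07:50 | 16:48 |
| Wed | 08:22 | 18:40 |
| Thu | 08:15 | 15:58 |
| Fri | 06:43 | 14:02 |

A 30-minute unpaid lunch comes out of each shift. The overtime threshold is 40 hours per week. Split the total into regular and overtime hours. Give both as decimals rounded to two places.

Regular 40.00 hours, overtime 1.75 hours

Mon: 05:40–15:37 = 9 h 57 min; less 30 min break → 9 h 27 min
Tue: 07:50–16:48 = 8 h 58 min; less 30 min break → 8 h 28 min
Wed: 08:22–18:40 = 10 h 18 min; less 30 min break → 9 h 48 min
Thu: 08:15–15:58 = 7 h 43 min; less 30 min break → 7 h 13 min
Fri: 06:43–14:02 = 7 h 19 min; less 30 min break → 6 h 49 min
Total worked: 41 h 45 min = 41.75 h.
Threshold 40 h → overtime 1 h 45 min, regular 40 h 0 min.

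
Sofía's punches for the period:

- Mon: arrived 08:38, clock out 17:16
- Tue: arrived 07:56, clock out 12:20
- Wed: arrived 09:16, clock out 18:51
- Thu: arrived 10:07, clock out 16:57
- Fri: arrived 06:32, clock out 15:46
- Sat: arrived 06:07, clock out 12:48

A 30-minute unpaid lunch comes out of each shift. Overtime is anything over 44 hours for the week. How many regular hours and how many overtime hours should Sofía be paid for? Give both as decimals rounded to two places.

Mon: 08:38–17:16 = 8 h 38 min; less 30 min break → 8 h 8 min
Tue: 07:56–12:20 = 4 h 24 min; less 30 min break → 3 h 54 min
Wed: 09:16–18:51 = 9 h 35 min; less 30 min break → 9 h 5 min
Thu: 10:07–16:57 = 6 h 50 min; less 30 min break → 6 h 20 min
Fri: 06:32–15:46 = 9 h 14 min; less 30 min break → 8 h 44 min
Sat: 06:07–12:48 = 6 h 41 min; less 30 min break → 6 h 11 min
Total worked: 42 h 22 min = 42.37 h.
Threshold 44 h → overtime 0 h 0 min, regular 42 h 22 min.

Regular 42.37 hours, overtime 0.00 hours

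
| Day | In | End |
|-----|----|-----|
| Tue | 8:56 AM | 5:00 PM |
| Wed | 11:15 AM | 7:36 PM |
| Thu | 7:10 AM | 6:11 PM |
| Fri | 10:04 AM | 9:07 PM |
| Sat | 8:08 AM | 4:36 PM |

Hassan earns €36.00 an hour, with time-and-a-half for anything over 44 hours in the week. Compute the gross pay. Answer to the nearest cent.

€1743.30

Tue: 8:56 AM–5:00 PM = 8 h 4 min
Wed: 11:15 AM–7:36 PM = 8 h 21 min
Thu: 7:10 AM–6:11 PM = 11 h 1 min
Fri: 10:04 AM–9:07 PM = 11 h 3 min
Sat: 8:08 AM–4:36 PM = 8 h 28 min
Total worked: 46 h 57 min = 2817 min.
Regular 44 h 0 min = 2640 min at €36.00/h; overtime 2 h 57 min = 177 min at €54.00/h.
Pay = (2640 × €36.00 + 177 × €54.00) ÷ 60 = €1743.30.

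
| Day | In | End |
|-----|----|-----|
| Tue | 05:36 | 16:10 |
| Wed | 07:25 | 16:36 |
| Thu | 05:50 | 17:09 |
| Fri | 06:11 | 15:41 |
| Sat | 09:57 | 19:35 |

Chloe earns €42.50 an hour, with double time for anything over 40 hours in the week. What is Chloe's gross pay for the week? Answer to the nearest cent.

€2567.00

Tue: 05:36–16:10 = 10 h 34 min
Wed: 07:25–16:36 = 9 h 11 min
Thu: 05:50–17:09 = 11 h 19 min
Fri: 06:11–15:41 = 9 h 30 min
Sat: 09:57–19:35 = 9 h 38 min
Total worked: 50 h 12 min = 3012 min.
Regular 40 h 0 min = 2400 min at €42.50/h; overtime 10 h 12 min = 612 min at €85.00/h.
Pay = (2400 × €42.50 + 612 × €85.00) ÷ 60 = €2567.00.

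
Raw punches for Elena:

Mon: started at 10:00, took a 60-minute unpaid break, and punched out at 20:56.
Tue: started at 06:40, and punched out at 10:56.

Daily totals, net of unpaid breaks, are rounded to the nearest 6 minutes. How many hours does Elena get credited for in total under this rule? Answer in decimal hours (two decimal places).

14.20 hours

Mon: 10:00–20:56 = 10 h 56 min − 60 min = 9 h 56 min → rounds to 9 h 54 min
Tue: 06:40–10:56 = 4 h 16 min → rounds to 4 h 18 min
Total credited: 14 h 12 min.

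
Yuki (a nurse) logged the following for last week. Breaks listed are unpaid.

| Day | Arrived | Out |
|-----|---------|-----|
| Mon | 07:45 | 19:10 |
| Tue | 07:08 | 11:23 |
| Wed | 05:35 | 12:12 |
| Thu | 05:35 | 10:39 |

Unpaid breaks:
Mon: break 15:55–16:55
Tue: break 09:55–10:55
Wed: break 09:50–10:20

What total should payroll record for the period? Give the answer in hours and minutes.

24 h 51 min

Mon: 07:45–19:10 = 11 h 25 min; less 60 min break → 10 h 25 min
Tue: 07:08–11:23 = 4 h 15 min; less 60 min break → 3 h 15 min
Wed: 05:35–12:12 = 6 h 37 min; less 30 min break → 6 h 7 min
Thu: 05:35–10:39 = 5 h 4 min
Total: 10 h 25 min + 3 h 15 min + 6 h 7 min + 5 h 4 min = 24 h 51 min.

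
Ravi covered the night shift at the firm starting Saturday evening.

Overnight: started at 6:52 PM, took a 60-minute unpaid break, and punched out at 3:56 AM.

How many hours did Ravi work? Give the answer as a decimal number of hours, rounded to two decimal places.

8.07 hours

Overnight: 6:52 PM → midnight = 5 h 8 min; midnight → 3:56 AM = 3 h 56 min; span 9 h 4 min; less 60 min break → 8 h 4 min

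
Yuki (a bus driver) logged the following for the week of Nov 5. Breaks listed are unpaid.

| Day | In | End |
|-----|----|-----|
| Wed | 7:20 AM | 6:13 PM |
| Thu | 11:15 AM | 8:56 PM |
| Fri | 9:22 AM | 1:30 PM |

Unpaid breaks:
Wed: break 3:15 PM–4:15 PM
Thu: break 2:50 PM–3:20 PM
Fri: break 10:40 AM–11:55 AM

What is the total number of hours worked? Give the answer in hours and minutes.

21 h 57 min

Wed: 7:20 AM–6:13 PM = 10 h 53 min; less 60 min break → 9 h 53 min
Thu: 11:15 AM–8:56 PM = 9 h 41 min; less 30 min break → 9 h 11 min
Fri: 9:22 AM–1:30 PM = 4 h 8 min; less 75 min break → 2 h 53 min
Total: 9 h 53 min + 9 h 11 min + 2 h 53 min = 21 h 57 min.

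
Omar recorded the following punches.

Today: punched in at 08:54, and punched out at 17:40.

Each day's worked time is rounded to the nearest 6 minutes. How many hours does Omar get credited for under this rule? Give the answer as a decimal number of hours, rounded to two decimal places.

8.80 hours

Today: 08:54–17:40 = 8 h 46 min → rounds to 8 h 48 min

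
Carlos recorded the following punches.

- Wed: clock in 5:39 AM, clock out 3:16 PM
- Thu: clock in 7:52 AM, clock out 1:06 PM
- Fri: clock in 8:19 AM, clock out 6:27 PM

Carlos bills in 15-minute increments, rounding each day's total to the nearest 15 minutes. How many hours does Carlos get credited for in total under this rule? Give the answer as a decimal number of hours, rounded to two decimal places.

25.00 hours

Wed: 5:39 AM–3:16 PM = 9 h 37 min → rounds to 9 h 30 min
Thu: 7:52 AM–1:06 PM = 5 h 14 min → rounds to 5 h 15 min
Fri: 8:19 AM–6:27 PM = 10 h 8 min → rounds to 10 h 15 min
Total credited: 25 h 0 min.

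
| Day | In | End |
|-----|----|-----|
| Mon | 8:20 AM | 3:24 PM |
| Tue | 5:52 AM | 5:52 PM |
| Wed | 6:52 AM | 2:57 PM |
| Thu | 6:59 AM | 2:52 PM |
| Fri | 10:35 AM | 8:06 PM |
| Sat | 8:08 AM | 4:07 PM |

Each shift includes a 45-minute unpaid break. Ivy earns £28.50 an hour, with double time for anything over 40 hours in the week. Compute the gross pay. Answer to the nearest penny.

£1597.90

Mon: 8:20 AM–3:24 PM = 7 h 4 min; less 45 min break → 6 h 19 min
Tue: 5:52 AM–5:52 PM = 12 h 0 min; less 45 min break → 11 h 15 min
Wed: 6:52 AM–2:57 PM = 8 h 5 min; less 45 min break → 7 h 20 min
Thu: 6:59 AM–2:52 PM = 7 h 53 min; less 45 min break → 7 h 8 min
Fri: 10:35 AM–8:06 PM = 9 h 31 min; less 45 min break → 8 h 46 min
Sat: 8:08 AM–4:07 PM = 7 h 59 min; less 45 min break → 7 h 14 min
Total worked: 48 h 2 min = 2882 min.
Regular 40 h 0 min = 2400 min at £28.50/h; overtime 8 h 2 min = 482 min at £57.00/h.
Pay = (2400 × £28.50 + 482 × £57.00) ÷ 60 = £1597.90.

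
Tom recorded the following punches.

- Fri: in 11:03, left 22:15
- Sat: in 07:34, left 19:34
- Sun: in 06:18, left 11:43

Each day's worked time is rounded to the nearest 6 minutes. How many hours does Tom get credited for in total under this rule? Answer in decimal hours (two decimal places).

Fri: 11:03–22:15 = 11 h 12 min → rounds to 11 h 12 min
Sat: 07:34–19:34 = 12 h 0 min → rounds to 12 h 0 min
Sun: 06:18–11:43 = 5 h 25 min → rounds to 5 h 24 min
Total credited: 28 h 36 min.

28.60 hours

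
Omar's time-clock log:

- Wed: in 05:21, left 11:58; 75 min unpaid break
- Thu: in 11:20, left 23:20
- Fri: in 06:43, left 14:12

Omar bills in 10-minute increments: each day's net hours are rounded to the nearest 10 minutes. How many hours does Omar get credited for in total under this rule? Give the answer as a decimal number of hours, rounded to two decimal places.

24.83 hours

Wed: 05:21–11:58 = 6 h 37 min − 75 min = 5 h 22 min → rounds to 5 h 20 min
Thu: 11:20–23:20 = 12 h 0 min → rounds to 12 h 0 min
Fri: 06:43–14:12 = 7 h 29 min → rounds to 7 h 30 min
Total credited: 24 h 50 min.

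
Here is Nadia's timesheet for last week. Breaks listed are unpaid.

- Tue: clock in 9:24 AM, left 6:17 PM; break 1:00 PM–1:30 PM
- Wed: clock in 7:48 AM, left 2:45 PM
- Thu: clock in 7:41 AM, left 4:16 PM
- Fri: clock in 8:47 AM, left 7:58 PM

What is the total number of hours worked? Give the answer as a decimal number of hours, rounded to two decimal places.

Tue: 9:24 AM–6:17 PM = 8 h 53 min; less 30 min break → 8 h 23 min
Wed: 7:48 AM–2:45 PM = 6 h 57 min
Thu: 7:41 AM–4:16 PM = 8 h 35 min
Fri: 8:47 AM–7:58 PM = 11 h 11 min
Total: 8 h 23 min + 6 h 57 min + 8 h 35 min + 11 h 11 min = 35 h 6 min.

35.10 hours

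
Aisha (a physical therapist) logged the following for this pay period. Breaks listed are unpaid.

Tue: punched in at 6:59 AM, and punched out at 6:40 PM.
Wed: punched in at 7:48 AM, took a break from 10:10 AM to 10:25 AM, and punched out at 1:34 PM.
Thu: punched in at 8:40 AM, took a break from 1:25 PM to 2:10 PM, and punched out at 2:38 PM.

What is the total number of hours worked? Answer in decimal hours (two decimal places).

Tue: 6:59 AM–6:40 PM = 11 h 41 min
Wed: 7:48 AM–1:34 PM = 5 h 46 min; less 15 min break → 5 h 31 min
Thu: 8:40 AM–2:38 PM = 5 h 58 min; less 45 min break → 5 h 13 min
Total: 11 h 41 min + 5 h 31 min + 5 h 13 min = 22 h 25 min.

22.42 hours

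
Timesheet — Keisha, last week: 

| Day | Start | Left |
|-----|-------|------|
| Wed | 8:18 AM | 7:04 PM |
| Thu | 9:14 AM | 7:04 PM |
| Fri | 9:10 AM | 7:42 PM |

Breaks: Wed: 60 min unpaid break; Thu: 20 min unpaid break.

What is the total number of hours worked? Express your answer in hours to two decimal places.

29.80 hours

Wed: 8:18 AM–7:04 PM = 10 h 46 min; less 60 min break → 9 h 46 min
Thu: 9:14 AM–7:04 PM = 9 h 50 min; less 20 min break → 9 h 30 min
Fri: 9:10 AM–7:42 PM = 10 h 32 min
Total: 9 h 46 min + 9 h 30 min + 10 h 32 min = 29 h 48 min.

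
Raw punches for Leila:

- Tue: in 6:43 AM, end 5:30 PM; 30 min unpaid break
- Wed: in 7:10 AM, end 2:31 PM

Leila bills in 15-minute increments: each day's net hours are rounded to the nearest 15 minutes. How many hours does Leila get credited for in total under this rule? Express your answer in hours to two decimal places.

Tue: 6:43 AM–5:30 PM = 10 h 47 min − 30 min = 10 h 17 min → rounds to 10 h 15 min
Wed: 7:10 AM–2:31 PM = 7 h 21 min → rounds to 7 h 15 min
Total credited: 17 h 30 min.

17.50 hours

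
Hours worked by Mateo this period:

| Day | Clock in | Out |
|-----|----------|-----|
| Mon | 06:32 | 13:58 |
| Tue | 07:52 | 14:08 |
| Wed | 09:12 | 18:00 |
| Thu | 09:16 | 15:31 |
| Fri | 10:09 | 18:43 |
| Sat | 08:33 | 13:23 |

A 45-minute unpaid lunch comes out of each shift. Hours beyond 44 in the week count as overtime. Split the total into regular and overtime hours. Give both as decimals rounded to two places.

Mon: 06:32–13:58 = 7 h 26 min; less 45 min break → 6 h 41 min
Tue: 07:52–14:08 = 6 h 16 min; less 45 min break → 5 h 31 min
Wed: 09:12–18:00 = 8 h 48 min; less 45 min break → 8 h 3 min
Thu: 09:16–15:31 = 6 h 15 min; less 45 min break → 5 h 30 min
Fri: 10:09–18:43 = 8 h 34 min; less 45 min break → 7 h 49 min
Sat: 08:33–13:23 = 4 h 50 min; less 45 min break → 4 h 5 min
Total worked: 37 h 39 min = 37.65 h.
Threshold 44 h → overtime 0 h 0 min, regular 37 h 39 min.

Regular 37.65 hours, overtime 0.00 hours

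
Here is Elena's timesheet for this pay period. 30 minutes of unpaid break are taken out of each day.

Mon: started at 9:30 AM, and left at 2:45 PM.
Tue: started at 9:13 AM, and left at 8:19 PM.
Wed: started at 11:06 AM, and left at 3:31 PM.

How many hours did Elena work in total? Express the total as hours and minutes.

Mon: 9:30 AM–2:45 PM = 5 h 15 min; less 30 min break → 4 h 45 min
Tue: 9:13 AM–8:19 PM = 11 h 6 min; less 30 min break → 10 h 36 min
Wed: 11:06 AM–3:31 PM = 4 h 25 min; less 30 min break → 3 h 55 min
Total: 4 h 45 min + 10 h 36 min + 3 h 55 min = 19 h 16 min.

19 h 16 min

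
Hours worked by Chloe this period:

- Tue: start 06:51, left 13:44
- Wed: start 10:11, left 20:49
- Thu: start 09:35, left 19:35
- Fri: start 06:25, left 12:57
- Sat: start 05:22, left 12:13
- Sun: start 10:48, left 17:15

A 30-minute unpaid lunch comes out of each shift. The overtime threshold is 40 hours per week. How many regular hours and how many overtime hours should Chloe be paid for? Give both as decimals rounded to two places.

Tue: 06:51–13:44 = 6 h 53 min; less 30 min break → 6 h 23 min
Wed: 10:11–20:49 = 10 h 38 min; less 30 min break → 10 h 8 min
Thu: 09:35–19:35 = 10 h 0 min; less 30 min break → 9 h 30 min
Fri: 06:25–12:57 = 6 h 32 min; less 30 min break → 6 h 2 min
Sat: 05:22–12:13 = 6 h 51 min; less 30 min break → 6 h 21 min
Sun: 10:48–17:15 = 6 h 27 min; less 30 min break → 5 h 57 min
Total worked: 44 h 21 min = 44.35 h.
Threshold 40 h → overtime 4 h 21 min, regular 40 h 0 min.

Regular 40.00 hours, overtime 4.35 hours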